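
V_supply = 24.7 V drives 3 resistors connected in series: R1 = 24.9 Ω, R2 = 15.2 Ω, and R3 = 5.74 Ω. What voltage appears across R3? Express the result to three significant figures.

Series total: ΣR = 24.9 + 15.2 + 5.74 = 45.84 Ω.
V = V_supply · R/ΣR = 24.7 × 0.1252 = 3.093 V.

V ≈ 3.09 V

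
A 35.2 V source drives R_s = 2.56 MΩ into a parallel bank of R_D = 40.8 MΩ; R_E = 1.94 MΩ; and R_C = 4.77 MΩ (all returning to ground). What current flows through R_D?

I ≈ 0.296 µA

Combine the parallel branches: R_p = (1/40.8 + 1/1.94 + 1/4.77)⁻¹ = 1.334 MΩ.
V_A = 35.2 × 1.334/3.894 = 12.06 V.
Branch current I = V_A/R_D = 12.06/40.8 = 0.2956 µA.
(Check via current divider: I_total = 9.040 µA; share G_k/ΣG = 0.03270 → same result.)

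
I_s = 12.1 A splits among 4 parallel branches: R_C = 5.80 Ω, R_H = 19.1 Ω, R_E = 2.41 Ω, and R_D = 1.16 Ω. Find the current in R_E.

Conductances: ΣG = 1/5.80 + 1/19.1 + 1/2.41 + 1/1.16 = 1.502 (1/Ω).
By the current-divider rule, I = I_s · G_k/ΣG = 12.1 × 0.2763 = 3.343 A.

I ≈ 3.34 A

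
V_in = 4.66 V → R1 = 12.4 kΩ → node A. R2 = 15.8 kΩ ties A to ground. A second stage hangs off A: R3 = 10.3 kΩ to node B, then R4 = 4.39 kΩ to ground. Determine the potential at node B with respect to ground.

V_B ≈ 0.530 V

The second stage (R3 + R4 = 14.69 kΩ) loads node A in parallel with R2.
R2 ‖ (R3+R4) = 7.612 kΩ.
First divider: V_A = V_in · 7.612/(12.4 + 7.612) = 1.773 V.
V_B = V_A × 0.2988 = 0.5297 V.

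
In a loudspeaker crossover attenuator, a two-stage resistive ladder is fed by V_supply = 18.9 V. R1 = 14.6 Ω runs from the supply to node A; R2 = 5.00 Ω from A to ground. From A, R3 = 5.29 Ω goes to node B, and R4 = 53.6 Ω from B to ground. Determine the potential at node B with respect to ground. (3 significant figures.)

The second stage (R3 + R4 = 58.89 Ω) loads node A in parallel with R2.
R2 ‖ (R3+R4) = 4.609 Ω.
V_A = 18.9 × 4.609/(14.6 + 4.609) = 4.535 V.
Then the unloaded second divider: V_B = V_A × R4/(R3+R4) = 4.535 × 0.9102 = 4.127 V.

V_B ≈ 4.13 V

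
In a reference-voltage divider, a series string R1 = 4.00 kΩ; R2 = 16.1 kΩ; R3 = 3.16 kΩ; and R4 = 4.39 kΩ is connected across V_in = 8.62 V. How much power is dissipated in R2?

P ≈ 1.56 mW

Series current I = V_in/ΣR = 8.62/27.65 = 0.3118 mA.
P(R2) = I²·R2 = (0.3118)² × 16.1 = 1.565 mW.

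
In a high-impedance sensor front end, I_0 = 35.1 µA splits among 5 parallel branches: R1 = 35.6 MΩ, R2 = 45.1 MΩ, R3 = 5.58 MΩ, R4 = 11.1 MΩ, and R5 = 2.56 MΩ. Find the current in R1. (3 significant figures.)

Conductances: ΣG = 1/35.6 + 1/45.1 + 1/5.58 + 1/11.1 + 1/2.56 = 0.7102 (1/MΩ).
By the current-divider rule, I = I_0 · G_k/ΣG = 35.1 × 0.03955 = 1.388 µA.

I ≈ 1.39 µA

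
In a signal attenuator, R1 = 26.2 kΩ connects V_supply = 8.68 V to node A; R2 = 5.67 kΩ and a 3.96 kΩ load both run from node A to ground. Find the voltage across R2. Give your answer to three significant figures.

V_out ≈ 0.709 V

First combine the lower leg with the load: R2 ‖ R_L = 2.332 kΩ.
Now apply the divider: V_out = 8.68 × 0.08172 = 0.7093 V.
(Unloaded it would be 1.54 V; the load pulls it down.)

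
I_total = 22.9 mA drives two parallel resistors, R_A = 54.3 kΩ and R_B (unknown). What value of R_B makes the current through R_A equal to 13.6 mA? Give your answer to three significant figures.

The fraction through R_A equals R_B/(R_A+R_B).
13.6/22.9 = R_B/(R_A + R_B) → R_B = R_A · (0.5939)/(1 − 0.5939) = 54.3 × 1.462 = 79.41 kΩ.

R_B ≈ 79.4 kΩ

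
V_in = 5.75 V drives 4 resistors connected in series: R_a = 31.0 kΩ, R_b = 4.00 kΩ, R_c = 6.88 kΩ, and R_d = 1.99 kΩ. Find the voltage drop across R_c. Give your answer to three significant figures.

V ≈ 0.902 V

ΣR = 31.0 + 4.00 + 6.88 + 1.99 = 43.87 kΩ.
Voltage divider: V = V_in · (6.880 / 43.87) = 5.75 × 0.1568 = 0.9018 V.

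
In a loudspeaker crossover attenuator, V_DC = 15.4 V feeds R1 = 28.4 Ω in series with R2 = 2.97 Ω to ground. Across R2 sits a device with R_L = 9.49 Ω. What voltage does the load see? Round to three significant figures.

R2 ‖ R_L = (2.97 × 9.49)/(2.97 + 9.49) = 2.262 Ω.
Now apply the divider: V_out = 15.4 × 0.07377 = 1.136 V.

V_out ≈ 1.14 V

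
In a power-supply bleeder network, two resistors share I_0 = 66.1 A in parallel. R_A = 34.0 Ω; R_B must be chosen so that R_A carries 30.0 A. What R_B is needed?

Two-branch current divider: I_A = I_0 · R_B/(R_A + R_B).
30.0/66.1 = R_B/(R_A + R_B) → R_B = R_A · (0.4539)/(1 − 0.4539) = 34.0 × 0.8310 = 28.25 Ω.

R_B ≈ 28.3 Ω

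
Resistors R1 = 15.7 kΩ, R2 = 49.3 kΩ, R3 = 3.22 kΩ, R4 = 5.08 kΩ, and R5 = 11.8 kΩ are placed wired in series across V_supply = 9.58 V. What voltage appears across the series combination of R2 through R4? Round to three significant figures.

Total series resistance ΣR = 15.7 + 49.3 + 3.22 + 5.08 + 11.8 = 85.10 kΩ.
R_{R2..R4} = 49.3 + 3.22 + 5.08 = 57.60 kΩ.
By the voltage-divider rule, V = 9.58 × 57.60/85.10 = 6.484 V.

V ≈ 6.48 V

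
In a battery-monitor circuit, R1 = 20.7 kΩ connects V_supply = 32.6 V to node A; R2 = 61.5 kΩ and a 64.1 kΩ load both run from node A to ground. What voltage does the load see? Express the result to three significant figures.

R2 ‖ R_L = (61.5 × 64.1)/(61.5 + 64.1) = 31.39 kΩ.
Voltage divider with the loaded lower leg: V_out = 32.6 × 31.39/(20.7 + 31.39) = 32.6 × 0.6026 = 19.64 V.

V_out ≈ 19.6 V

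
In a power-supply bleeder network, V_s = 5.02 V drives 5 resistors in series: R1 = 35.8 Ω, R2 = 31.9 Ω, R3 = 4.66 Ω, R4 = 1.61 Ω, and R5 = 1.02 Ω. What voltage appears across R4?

V ≈ 0.108 V

Series total: ΣR = 35.8 + 31.9 + 4.66 + 1.61 + 1.02 = 74.99 Ω.
By the voltage-divider rule, V = 5.02 × 1.610/74.99 = 0.1078 V.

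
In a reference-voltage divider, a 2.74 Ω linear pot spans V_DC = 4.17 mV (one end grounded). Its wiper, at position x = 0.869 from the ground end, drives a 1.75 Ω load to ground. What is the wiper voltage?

Lower segment x·R_p = 2.381 Ω; upper segment (1−x)·R_p = 0.3589 Ω.
(x·R_p) ‖ R_L = 1.009 Ω.
V_out = 4.17 × 1.009/(0.3589 + 1.009) = 3.076 mV.
(Unloaded: V_out = x·V_DC = 3.62 mV.)

V_out ≈ 3.08 mV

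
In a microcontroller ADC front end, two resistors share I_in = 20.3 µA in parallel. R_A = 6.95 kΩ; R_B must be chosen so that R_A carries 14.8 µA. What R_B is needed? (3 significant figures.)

R_B ≈ 18.7 kΩ

In a two-way split, I_A/I_in = R_B/(R_A + R_B).
With f = 0.7291, R_B = R_A · f/(1−f) = 6.95 × 2.691 = 18.70 kΩ.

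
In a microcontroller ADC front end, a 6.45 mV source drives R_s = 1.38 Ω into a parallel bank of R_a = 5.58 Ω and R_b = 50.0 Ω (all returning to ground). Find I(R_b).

I ≈ 0.101 mA

Equivalent of the parallel group: R_p = 5.020 Ω.
Node voltage V_A = V_DC · R_p/(R_s + R_p) = 6.45 × 0.7844 = 5.059 mV.
I(R_b) = V_A / R_b = 5.059/50.0 = 0.1012 mA.
(Check via current divider: I_total = 1.008 mA; share G_k/ΣG = 0.1004 → same result.)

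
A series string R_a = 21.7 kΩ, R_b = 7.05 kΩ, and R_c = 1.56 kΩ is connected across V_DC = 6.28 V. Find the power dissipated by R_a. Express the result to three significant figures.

Series current I = V_DC/ΣR = 6.28/30.31 = 0.2072 mA.
V(R_a) = I·R = 4.496 V; P = V·I = 4.496 × 0.2072 = 0.9316 mW.

P ≈ 0.932 mW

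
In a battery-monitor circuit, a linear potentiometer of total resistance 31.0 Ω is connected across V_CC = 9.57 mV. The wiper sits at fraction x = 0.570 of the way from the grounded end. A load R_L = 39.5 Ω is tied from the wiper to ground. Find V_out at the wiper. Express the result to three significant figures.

V_out ≈ 4.57 mV

The pot divides into 13.33 Ω above the wiper and 17.67 Ω below.
(x·R_p) ‖ R_L = 12.21 Ω.
Then V_out = V_CC · 12.21/(13.33 + 12.21) = 4.575 mV.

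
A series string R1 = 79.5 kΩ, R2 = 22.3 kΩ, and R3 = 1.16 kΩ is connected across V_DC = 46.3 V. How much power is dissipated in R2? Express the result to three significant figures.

P ≈ 4.51 mW

ΣR = 103.0 kΩ → I = 46.3/103.0 = 0.4497 mA.
P = I²R = 0.2022 × 22.3 = 4.510 mW.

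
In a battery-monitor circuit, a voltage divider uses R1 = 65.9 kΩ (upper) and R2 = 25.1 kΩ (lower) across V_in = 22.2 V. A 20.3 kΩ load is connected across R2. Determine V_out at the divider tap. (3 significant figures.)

V_out ≈ 3.23 V

First combine the lower leg with the load: R2 ‖ R_L = 11.22 kΩ.
Now apply the divider: V_out = 22.2 × 0.1455 = 3.231 V.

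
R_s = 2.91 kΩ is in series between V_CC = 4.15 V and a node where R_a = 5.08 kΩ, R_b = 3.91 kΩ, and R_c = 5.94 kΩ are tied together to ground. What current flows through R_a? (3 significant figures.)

Equivalent of the parallel group: R_p = 1.610 kΩ.
Node voltage V_A = V_CC · R_p/(R_s + R_p) = 4.15 × 0.3563 = 1.478 V.
I(R_a) = V_A / R_a = 1.478/5.08 = 0.2910 mA.

I ≈ 0.291 mA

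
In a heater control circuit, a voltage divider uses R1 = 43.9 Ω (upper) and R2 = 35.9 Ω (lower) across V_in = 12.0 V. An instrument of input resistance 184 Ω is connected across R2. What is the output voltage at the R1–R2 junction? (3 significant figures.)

V_out ≈ 4.88 V

R2 ‖ R_L = (35.9 × 184)/(35.9 + 184) = 30.04 Ω.
Voltage divider with the loaded lower leg: V_out = 12.0 × 30.04/(43.9 + 30.04) = 12.0 × 0.4063 = 4.875 V.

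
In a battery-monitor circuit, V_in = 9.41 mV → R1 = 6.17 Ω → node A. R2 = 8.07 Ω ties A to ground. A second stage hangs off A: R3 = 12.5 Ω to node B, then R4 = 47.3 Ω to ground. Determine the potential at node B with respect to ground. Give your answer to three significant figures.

V_B ≈ 3.99 mV

Looking into the second stage from A: R3 + R4 = 59.80 Ω appears in parallel with R2.
Effective lower resistance at A: R2 ‖ 59.80 = 7.110 Ω.
V_A = 9.41 × 7.110/(6.17 + 7.110) = 5.038 mV.
Then the unloaded second divider: V_B = V_A × R4/(R3+R4) = 5.038 × 0.7910 = 3.985 mV.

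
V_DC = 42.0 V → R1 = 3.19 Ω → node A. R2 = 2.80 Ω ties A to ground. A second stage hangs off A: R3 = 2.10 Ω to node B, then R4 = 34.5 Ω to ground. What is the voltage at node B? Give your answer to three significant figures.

Looking into the second stage from A: R3 + R4 = 36.60 Ω appears in parallel with R2.
R2 ‖ (R3+R4) = 2.601 Ω.
So V_A = 42.0 × 0.4491 = 18.86 V.
Then the unloaded second divider: V_B = V_A × R4/(R3+R4) = 18.86 × 0.9426 = 17.78 V.

V_B ≈ 17.8 V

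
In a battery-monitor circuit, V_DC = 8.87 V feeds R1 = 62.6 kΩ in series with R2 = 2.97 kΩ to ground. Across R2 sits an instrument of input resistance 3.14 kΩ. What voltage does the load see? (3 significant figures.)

V_out ≈ 0.211 V

The load sits in parallel with R2, giving an effective lower resistance R2' = R2·R_L/(R2+R_L) = 1.526 kΩ.
Voltage divider with the loaded lower leg: V_out = 8.87 × 1.526/(62.6 + 1.526) = 8.87 × 0.02380 = 0.2111 V.
(Unloaded it would be 0.402 V; the load pulls it down.)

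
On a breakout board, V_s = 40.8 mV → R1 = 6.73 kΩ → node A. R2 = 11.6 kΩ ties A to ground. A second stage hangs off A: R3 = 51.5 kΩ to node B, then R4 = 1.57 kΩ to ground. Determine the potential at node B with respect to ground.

Looking into the second stage from A: R3 + R4 = 53.07 kΩ appears in parallel with R2.
Effective lower resistance at A: R2 ‖ 53.07 = 9.519 kΩ.
So V_A = 40.8 × 0.5858 = 23.90 mV.
Stage 2 is unloaded, so V_B = V_A · R4/(R3+R4) = 23.90 × 1.57/53.07 = 0.7071 mV.

V_B ≈ 0.707 mV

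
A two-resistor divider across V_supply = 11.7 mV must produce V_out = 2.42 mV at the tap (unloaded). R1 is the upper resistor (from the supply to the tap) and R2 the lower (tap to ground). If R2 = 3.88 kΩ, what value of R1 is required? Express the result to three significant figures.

R1 ≈ 14.9 kΩ

Required fraction k = V_out/V_supply = 0.2068.
Rearranging, R1 = R2·(1−k)/k = 3.88 × 3.835 = 14.88 kΩ.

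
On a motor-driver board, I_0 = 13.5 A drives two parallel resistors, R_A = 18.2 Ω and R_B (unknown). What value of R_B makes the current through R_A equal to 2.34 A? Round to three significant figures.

R_B ≈ 3.82 Ω

Two-branch current divider: I_A = I_0 · R_B/(R_A + R_B).
With f = 0.1733, R_B = R_A · f/(1−f) = 18.2 × 0.2097 = 3.816 Ω.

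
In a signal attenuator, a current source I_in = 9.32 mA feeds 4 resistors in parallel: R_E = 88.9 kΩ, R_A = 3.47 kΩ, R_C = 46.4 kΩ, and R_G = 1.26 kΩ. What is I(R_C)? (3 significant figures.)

I ≈ 0.180 mA

Conductances: ΣG = 1/88.9 + 1/3.47 + 1/46.4 + 1/1.26 = 1.115 (1/kΩ).
R_C takes the fraction G_k/ΣG = 0.02155/1.115 = 0.01934, so I = 9.32 × 0.01934 = 0.1802 mA.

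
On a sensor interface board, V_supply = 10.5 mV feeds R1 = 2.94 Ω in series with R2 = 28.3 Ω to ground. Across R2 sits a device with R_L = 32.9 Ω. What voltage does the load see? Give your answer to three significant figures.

First combine the lower leg with the load: R2 ‖ R_L = 15.21 Ω.
Then V_out = V_supply · R2'/(R1 + R2') = 10.5 × 15.21/18.15 = 8.800 mV.
(Unloaded it would be 9.51 mV; the load pulls it down.)

V_out ≈ 8.80 mV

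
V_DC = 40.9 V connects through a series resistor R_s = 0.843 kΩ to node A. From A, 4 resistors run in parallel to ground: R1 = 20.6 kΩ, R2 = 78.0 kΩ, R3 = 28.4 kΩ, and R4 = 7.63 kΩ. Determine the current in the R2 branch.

I ≈ 0.440 mA

Equivalent of the parallel group: R_p = 4.393 kΩ.
V_A by voltage divider: V_A = 40.9 × 4.393/(0.843 + 4.393) = 34.32 V.
I(R2) = V_A / R2 = 34.32/78.0 = 0.4399 mA.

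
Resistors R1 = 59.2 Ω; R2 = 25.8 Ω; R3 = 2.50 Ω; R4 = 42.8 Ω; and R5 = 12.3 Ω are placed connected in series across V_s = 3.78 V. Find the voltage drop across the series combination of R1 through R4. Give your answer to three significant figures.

ΣR = 59.2 + 25.8 + 2.50 + 42.8 + 12.3 = 142.6 Ω.
R_{R1..R4} = 59.2 + 25.8 + 2.50 + 42.8 = 130.3 Ω.
Voltage divider: V = V_s · (130.3 / 142.6) = 3.78 × 0.9137 = 3.454 V.

V ≈ 3.45 V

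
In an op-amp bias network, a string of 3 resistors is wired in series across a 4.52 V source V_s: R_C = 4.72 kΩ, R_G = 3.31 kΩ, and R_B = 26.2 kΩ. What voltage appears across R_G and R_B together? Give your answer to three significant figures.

Total series resistance ΣR = 4.72 + 3.31 + 26.2 = 34.23 kΩ.
R_{R_G..R_B} = 3.31 + 26.2 = 29.51 kΩ.
By the voltage-divider rule, V = 4.52 × 29.51/34.23 = 3.897 V.

V ≈ 3.90 V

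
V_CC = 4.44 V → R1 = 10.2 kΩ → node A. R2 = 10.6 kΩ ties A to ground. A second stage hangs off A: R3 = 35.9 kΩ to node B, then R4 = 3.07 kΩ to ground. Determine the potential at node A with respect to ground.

Looking into the second stage from A: R3 + R4 = 38.97 kΩ appears in parallel with R2.
Effective lower resistance at A: R2 ‖ 38.97 = 8.333 kΩ.
So V_A = 4.44 × 0.4496 = 1.996 V.

V_A ≈ 2.00 V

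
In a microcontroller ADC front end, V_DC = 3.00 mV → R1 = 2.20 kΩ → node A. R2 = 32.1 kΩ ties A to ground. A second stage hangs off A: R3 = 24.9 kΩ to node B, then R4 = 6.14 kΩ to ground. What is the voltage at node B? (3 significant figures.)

The second stage (R3 + R4 = 31.04 kΩ) loads node A in parallel with R2.
Effective lower resistance at A: R2 ‖ 31.04 = 15.78 kΩ.
So V_A = 3.00 × 0.8776 = 2.633 mV.
V_B = V_A × 0.1978 = 0.5208 mV.

V_B ≈ 0.521 mV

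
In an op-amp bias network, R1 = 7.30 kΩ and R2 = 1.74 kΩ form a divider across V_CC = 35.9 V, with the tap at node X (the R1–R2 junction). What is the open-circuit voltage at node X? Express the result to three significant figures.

V_th is the unloaded tap voltage: V_CC · R2/(R1+R2) = 35.9 × 0.1925 = 6.910 V.

V_th ≈ 6.91 V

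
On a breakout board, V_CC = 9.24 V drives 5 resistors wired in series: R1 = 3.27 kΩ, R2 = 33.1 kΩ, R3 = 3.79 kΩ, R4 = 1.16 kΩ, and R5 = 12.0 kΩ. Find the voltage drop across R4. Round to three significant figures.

Series total: ΣR = 3.27 + 33.1 + 3.79 + 1.16 + 12.0 = 53.32 kΩ.
Voltage divider: V = V_CC · (1.160 / 53.32) = 9.24 × 0.02176 = 0.2010 V.

V ≈ 0.201 V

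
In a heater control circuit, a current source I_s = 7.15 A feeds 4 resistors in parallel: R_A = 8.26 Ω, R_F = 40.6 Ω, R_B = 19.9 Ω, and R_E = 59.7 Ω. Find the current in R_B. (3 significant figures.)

Total conductance ΣG = 1/8.26 + 1/40.6 + 1/19.9 + 1/59.7 = 0.2127 (units of 1/Ω).
By the current-divider rule, I = I_s · G_k/ΣG = 7.15 × 0.2363 = 1.689 A.

I ≈ 1.69 A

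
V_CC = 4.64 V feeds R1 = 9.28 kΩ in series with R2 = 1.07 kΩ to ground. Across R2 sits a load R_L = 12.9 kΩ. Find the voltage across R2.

V_out ≈ 0.446 V

R2 ‖ R_L = (1.07 × 12.9)/(1.07 + 12.9) = 0.9880 kΩ.
Voltage divider with the loaded lower leg: V_out = 4.64 × 0.9880/(9.28 + 0.9880) = 4.64 × 0.09623 = 0.4465 V.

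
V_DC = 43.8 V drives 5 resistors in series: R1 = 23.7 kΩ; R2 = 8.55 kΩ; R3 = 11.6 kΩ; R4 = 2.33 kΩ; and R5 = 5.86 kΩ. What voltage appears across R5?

Total series resistance ΣR = 23.7 + 8.55 + 11.6 + 2.33 + 5.86 = 52.04 kΩ.
Voltage divider: V = V_DC · (5.860 / 52.04) = 43.8 × 0.1126 = 4.932 V.

V ≈ 4.93 V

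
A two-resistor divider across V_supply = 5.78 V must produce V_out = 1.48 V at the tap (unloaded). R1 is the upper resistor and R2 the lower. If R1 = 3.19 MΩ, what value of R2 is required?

The divider ratio is R2/(R1+R2) = 1.48/5.78 = 0.2561.
R2 = R1 · 0.2561/(1 − 0.2561) = 1.098 MΩ.

R2 ≈ 1.10 MΩ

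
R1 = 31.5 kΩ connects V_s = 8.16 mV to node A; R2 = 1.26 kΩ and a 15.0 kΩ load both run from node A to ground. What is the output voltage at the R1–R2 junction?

V_out ≈ 0.290 mV

First combine the lower leg with the load: R2 ‖ R_L = 1.162 kΩ.
Voltage divider with the loaded lower leg: V_out = 8.16 × 1.162/(31.5 + 1.162) = 8.16 × 0.03559 = 0.2904 mV.
(Unloaded it would be 0.314 mV; the load pulls it down.)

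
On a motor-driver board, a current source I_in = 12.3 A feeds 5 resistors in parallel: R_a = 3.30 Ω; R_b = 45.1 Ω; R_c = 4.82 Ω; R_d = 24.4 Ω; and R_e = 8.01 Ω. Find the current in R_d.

I ≈ 0.722 A

ΣG = 1/3.30 + 1/45.1 + 1/4.82 + 1/24.4 + 1/8.01 = 0.6985.
Current divider: I(R_d) = I_in · G_k/ΣG = 12.3 × (0.04098/0.6985) = 12.3 × 0.05867 = 0.7217 A.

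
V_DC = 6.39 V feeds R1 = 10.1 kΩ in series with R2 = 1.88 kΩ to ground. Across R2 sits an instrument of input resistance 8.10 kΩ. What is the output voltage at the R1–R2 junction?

V_out ≈ 0.839 V

First combine the lower leg with the load: R2 ‖ R_L = 1.526 kΩ.
Voltage divider with the loaded lower leg: V_out = 6.39 × 1.526/(10.1 + 1.526) = 6.39 × 0.1312 = 0.8387 V.
(Unloaded it would be 1.00 V; the load pulls it down.)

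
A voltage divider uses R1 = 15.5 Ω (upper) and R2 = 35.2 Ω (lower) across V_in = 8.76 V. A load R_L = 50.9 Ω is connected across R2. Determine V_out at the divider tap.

V_out ≈ 5.02 V

First combine the lower leg with the load: R2 ‖ R_L = 20.81 Ω.
Voltage divider with the loaded lower leg: V_out = 8.76 × 20.81/(15.5 + 20.81) = 8.76 × 0.5731 = 5.020 V.
(Unloaded it would be 6.08 V; the load pulls it down.)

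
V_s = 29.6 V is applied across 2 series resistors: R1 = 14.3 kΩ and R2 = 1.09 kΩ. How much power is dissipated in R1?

The common current is I = 29.6/15.39 = 1.923 mA.
P(R1) = I²·R1 = (1.923)² × 14.3 = 52.90 mW.

P ≈ 52.9 mW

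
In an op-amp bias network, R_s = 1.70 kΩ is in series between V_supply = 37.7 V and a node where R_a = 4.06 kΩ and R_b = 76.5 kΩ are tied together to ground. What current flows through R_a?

I ≈ 6.44 mA

Parallel bank: R_p = 1/(1/4.06 + 1/76.5) = 3.855 kΩ.
Node voltage V_A = V_supply · R_p/(R_s + R_p) = 37.7 × 0.6940 = 26.16 V.
I(R_a) = V_A / R_a = 26.16/4.06 = 6.444 mA.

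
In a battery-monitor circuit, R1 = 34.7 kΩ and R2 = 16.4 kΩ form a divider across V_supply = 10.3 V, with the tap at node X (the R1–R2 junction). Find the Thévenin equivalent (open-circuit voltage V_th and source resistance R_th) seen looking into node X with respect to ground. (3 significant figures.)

Open-circuit (no load on X): V_th = V_supply · R2/(R1 + R2) = 10.3 × 16.4/(34.70 + 16.4) = 3.306 V.
With V_supply suppressed (replaced by a short), R_th = R1 ‖ R2 = (34.70 × 16.4)/(34.70 + 16.4) = 11.14 kΩ.

V_th ≈ 3.31 V, R_th ≈ 11.1 kΩ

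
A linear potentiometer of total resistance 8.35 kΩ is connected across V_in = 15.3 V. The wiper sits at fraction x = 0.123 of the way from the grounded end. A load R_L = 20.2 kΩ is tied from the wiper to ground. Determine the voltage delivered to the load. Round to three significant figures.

V_out ≈ 1.80 V

Split the track: R_lower = x·R_p = 1.027 kΩ, R_upper = (1−x)·R_p = 7.323 kΩ.
R_L loads the lower segment: effective lower R = 0.9774 kΩ.
Then V_out = V_in · 0.9774/(7.323 + 0.9774) = 1.802 V.
(Unloaded: V_out = x·V_in = 1.88 V.)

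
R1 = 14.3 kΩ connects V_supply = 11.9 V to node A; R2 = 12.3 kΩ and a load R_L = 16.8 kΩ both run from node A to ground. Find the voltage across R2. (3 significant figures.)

V_out ≈ 3.95 V

First combine the lower leg with the load: R2 ‖ R_L = 7.101 kΩ.
Then V_out = V_supply · R2'/(R1 + R2') = 11.9 × 7.101/21.40 = 3.949 V.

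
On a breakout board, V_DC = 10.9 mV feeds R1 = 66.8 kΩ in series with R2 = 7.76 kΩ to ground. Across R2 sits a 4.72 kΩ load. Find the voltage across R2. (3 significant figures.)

V_out ≈ 0.459 mV

First combine the lower leg with the load: R2 ‖ R_L = 2.935 kΩ.
Voltage divider with the loaded lower leg: V_out = 10.9 × 2.935/(66.8 + 2.935) = 10.9 × 0.04209 = 0.4587 mV.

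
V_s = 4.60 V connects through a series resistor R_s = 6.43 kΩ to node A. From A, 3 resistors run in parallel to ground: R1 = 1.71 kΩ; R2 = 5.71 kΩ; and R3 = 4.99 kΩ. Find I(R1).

I ≈ 0.375 mA

Parallel bank: R_p = 1/(1/1.71 + 1/5.71 + 1/4.99) = 1.041 kΩ.
V_A by voltage divider: V_A = 4.60 × 1.041/(6.43 + 1.041) = 0.6411 V.
Branch current I = V_A/R1 = 0.6411/1.71 = 0.3749 mA.
(Equivalently: I_total = 0.6157 mA, then current-divider fraction G_k/ΣG = 0.6090.)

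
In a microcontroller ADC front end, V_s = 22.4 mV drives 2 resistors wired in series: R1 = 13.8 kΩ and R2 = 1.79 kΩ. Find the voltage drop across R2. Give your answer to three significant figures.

V ≈ 2.57 mV

Series total: ΣR = 13.8 + 1.79 = 15.59 kΩ.
By the voltage-divider rule, V = 22.4 × 1.790/15.59 = 2.572 mV.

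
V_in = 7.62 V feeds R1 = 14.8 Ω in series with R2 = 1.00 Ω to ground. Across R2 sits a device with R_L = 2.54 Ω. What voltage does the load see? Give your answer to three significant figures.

First combine the lower leg with the load: R2 ‖ R_L = 0.7175 Ω.
Now apply the divider: V_out = 7.62 × 0.04624 = 0.3523 V.
(Unloaded it would be 0.482 V; the load pulls it down.)

V_out ≈ 0.352 V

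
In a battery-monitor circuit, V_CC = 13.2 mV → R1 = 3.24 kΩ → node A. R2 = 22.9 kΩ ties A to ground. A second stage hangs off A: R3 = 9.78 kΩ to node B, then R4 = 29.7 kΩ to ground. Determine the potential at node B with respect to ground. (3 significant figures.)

V_B ≈ 8.12 mV

Looking into the second stage from A: R3 + R4 = 39.48 kΩ appears in parallel with R2.
Effective lower resistance at A: R2 ‖ 39.48 = 14.49 kΩ.
First divider: V_A = V_CC · 14.49/(3.24 + 14.49) = 10.79 mV.
Stage 2 is unloaded, so V_B = V_A · R4/(R3+R4) = 10.79 × 29.7/39.48 = 8.116 mV.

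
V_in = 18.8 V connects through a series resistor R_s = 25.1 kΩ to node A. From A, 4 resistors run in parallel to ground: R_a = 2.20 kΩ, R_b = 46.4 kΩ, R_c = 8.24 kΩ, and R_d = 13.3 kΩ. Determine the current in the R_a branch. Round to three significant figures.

Parallel bank: R_p = 1/(1/2.20 + 1/46.4 + 1/8.24 + 1/13.3) = 1.487 kΩ.
V_A = 18.8 × 1.487/26.59 = 1.051 V.
I(R_a) = V_A / R_a = 1.051/2.20 = 0.4778 mA.

I ≈ 0.478 mA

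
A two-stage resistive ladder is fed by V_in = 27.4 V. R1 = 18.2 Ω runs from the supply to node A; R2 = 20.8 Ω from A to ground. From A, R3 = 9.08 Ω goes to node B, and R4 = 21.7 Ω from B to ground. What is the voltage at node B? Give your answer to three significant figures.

Looking into the second stage from A: R3 + R4 = 30.78 Ω appears in parallel with R2.
Effective lower resistance at A: R2 ‖ 30.78 = 12.41 Ω.
V_A = 27.4 × 12.41/(18.2 + 12.41) = 11.11 V.
Stage 2 is unloaded, so V_B = V_A · R4/(R3+R4) = 11.11 × 21.7/30.78 = 7.832 V.

V_B ≈ 7.83 V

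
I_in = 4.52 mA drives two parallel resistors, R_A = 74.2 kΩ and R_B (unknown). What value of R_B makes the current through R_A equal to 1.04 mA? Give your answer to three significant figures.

R_B ≈ 22.2 kΩ

In a two-way split, I_A/I_in = R_B/(R_A + R_B).
1.04/4.52 = R_B/(R_A + R_B) → R_B = R_A · (0.2301)/(1 − 0.2301) = 74.2 × 0.2989 = 22.17 kΩ.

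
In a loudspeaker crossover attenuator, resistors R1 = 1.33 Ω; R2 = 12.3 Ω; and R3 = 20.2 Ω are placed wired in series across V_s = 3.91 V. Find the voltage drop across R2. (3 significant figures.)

Total series resistance ΣR = 1.33 + 12.3 + 20.2 = 33.83 Ω.
Voltage divider: V = V_s · (12.30 / 33.83) = 3.91 × 0.3636 = 1.422 V.

V ≈ 1.42 V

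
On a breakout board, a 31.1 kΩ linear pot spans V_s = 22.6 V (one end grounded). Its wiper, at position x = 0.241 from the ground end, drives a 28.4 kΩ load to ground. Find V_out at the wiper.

V_out ≈ 4.54 V

The pot divides into 23.60 kΩ above the wiper and 7.495 kΩ below.
(x·R_p) ‖ R_L = 5.930 kΩ.
Then V_out = V_s · 5.930/(23.60 + 5.930) = 4.538 V.
(Unloaded: V_out = x·V_s = 5.45 V.)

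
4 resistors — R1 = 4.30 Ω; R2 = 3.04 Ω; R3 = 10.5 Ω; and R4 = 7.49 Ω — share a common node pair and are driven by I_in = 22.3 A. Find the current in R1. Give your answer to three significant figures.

I ≈ 6.56 A

Total conductance ΣG = 1/4.30 + 1/3.04 + 1/10.5 + 1/7.49 = 0.7903 (units of 1/Ω).
Current divider: I(R1) = I_in · G_k/ΣG = 22.3 × (0.2326/0.7903) = 22.3 × 0.2943 = 6.562 A.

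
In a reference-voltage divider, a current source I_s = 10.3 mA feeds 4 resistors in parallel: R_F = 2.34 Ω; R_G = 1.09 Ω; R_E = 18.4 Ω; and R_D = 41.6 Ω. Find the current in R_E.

ΣG = 1/2.34 + 1/1.09 + 1/18.4 + 1/41.6 = 1.423.
By the current-divider rule, I = I_s · G_k/ΣG = 10.3 × 0.03819 = 0.3933 mA.

I ≈ 0.393 mA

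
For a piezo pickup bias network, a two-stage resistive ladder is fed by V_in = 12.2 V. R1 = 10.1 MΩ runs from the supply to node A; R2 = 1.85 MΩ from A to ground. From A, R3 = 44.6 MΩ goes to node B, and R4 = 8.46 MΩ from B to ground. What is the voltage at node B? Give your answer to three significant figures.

V_B ≈ 0.293 V

Node A sees R2 in parallel with the series input of stage 2, R3 + R4 = 53.06 MΩ.
Effective lower resistance at A: R2 ‖ 53.06 = 1.788 MΩ.
V_A = 12.2 × 1.788/(10.1 + 1.788) = 1.835 V.
Stage 2 is unloaded, so V_B = V_A · R4/(R3+R4) = 1.835 × 8.46/53.06 = 0.2925 V.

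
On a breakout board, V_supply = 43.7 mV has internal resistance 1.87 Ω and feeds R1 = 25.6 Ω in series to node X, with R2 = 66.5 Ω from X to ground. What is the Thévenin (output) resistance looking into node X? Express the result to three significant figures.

R1' = 1.87 + 25.6 = 27.47 Ω (source resistance + R1).
Zeroing V_supply shorts the top of R1' to ground, so R_th = R1' ‖ R2 = 19.44 Ω.

R_th ≈ 19.4 Ω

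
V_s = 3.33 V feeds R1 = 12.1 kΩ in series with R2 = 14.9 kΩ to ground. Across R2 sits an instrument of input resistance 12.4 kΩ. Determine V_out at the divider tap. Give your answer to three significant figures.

First combine the lower leg with the load: R2 ‖ R_L = 6.768 kΩ.
Voltage divider with the loaded lower leg: V_out = 3.33 × 6.768/(12.1 + 6.768) = 3.33 × 0.3587 = 1.194 V.
(Unloaded it would be 1.84 V; the load pulls it down.)

V_out ≈ 1.19 V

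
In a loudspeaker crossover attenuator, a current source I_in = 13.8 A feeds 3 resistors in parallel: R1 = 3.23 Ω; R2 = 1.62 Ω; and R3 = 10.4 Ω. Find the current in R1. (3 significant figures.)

I ≈ 4.18 A

Total conductance ΣG = 1/3.23 + 1/1.62 + 1/10.4 = 1.023 (units of 1/Ω).
By the current-divider rule, I = I_in · G_k/ΣG = 13.8 × 0.3026 = 4.176 A.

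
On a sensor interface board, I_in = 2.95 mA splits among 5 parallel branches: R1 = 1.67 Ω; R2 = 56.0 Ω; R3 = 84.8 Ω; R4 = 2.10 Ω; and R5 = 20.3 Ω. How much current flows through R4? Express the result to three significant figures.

I ≈ 1.22 mA

Total conductance ΣG = 1/1.67 + 1/56.0 + 1/84.8 + 1/2.10 + 1/20.3 = 1.154 (units of 1/Ω).
Current divider: I(R4) = I_in · G_k/ΣG = 2.95 × (0.4762/1.154) = 2.95 × 0.4127 = 1.217 mA.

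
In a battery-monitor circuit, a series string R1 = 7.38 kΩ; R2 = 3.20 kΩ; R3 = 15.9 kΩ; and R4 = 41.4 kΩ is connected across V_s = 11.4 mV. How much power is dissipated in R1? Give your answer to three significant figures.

P ≈ 0.208 nW

The common current is I = 11.4/67.88 = 0.1679 µA.
P = I²R = 0.02820 × 7.38 = 0.2082 nW.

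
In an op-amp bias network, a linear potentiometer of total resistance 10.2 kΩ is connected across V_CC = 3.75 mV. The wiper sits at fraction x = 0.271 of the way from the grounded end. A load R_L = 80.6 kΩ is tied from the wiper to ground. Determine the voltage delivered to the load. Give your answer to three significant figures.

The pot divides into 7.436 kΩ above the wiper and 2.764 kΩ below.
(x·R_p) ‖ R_L = 2.673 kΩ.
Then V_out = V_CC · 2.673/(7.436 + 2.673) = 0.9915 mV.

V_out ≈ 0.991 mV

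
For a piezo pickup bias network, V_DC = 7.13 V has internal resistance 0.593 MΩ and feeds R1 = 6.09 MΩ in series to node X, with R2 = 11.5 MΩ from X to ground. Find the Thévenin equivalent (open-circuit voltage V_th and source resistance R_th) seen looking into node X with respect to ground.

V_th ≈ 4.51 V, R_th ≈ 4.23 MΩ

R1' = 0.593 + 6.09 = 6.683 MΩ (source resistance + R1).
Open-circuit (no load on X): V_th = V_DC · R2/(R1' + R2) = 7.13 × 11.5/(6.683 + 11.5) = 4.509 V.
With V_DC suppressed (replaced by a short), R_th = R1' ‖ R2 = (6.683 × 11.5)/(6.683 + 11.5) = 4.227 MΩ.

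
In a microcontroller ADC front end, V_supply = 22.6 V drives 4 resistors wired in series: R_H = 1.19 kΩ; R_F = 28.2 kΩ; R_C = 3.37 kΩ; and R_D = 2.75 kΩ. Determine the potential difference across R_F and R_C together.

ΣR = 1.19 + 28.2 + 3.37 + 2.75 = 35.51 kΩ.
R_{R_F..R_C} = 28.2 + 3.37 = 31.57 kΩ.
By the voltage-divider rule, V = 22.6 × 31.57/35.51 = 20.09 V.

V ≈ 20.1 V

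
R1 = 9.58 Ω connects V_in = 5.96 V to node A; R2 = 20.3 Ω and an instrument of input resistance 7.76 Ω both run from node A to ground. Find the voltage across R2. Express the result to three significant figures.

V_out ≈ 2.20 V

R2 ‖ R_L = (20.3 × 7.76)/(20.3 + 7.76) = 5.614 Ω.
Voltage divider with the loaded lower leg: V_out = 5.96 × 5.614/(9.58 + 5.614) = 5.96 × 0.3695 = 2.202 V.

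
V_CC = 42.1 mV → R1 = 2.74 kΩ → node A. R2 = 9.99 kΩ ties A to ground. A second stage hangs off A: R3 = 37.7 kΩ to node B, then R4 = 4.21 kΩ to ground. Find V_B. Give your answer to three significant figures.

V_B ≈ 3.16 mV

Node A sees R2 in parallel with the series input of stage 2, R3 + R4 = 41.91 kΩ.
R2 ‖ (R3+R4) = 8.067 kΩ.
First divider: V_A = V_CC · 8.067/(2.74 + 8.067) = 31.43 mV.
Then the unloaded second divider: V_B = V_A × R4/(R3+R4) = 31.43 × 0.1005 = 3.157 mV.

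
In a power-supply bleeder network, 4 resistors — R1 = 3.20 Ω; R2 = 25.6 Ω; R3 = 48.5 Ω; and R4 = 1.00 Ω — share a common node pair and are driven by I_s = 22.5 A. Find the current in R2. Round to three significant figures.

Total conductance ΣG = 1/3.20 + 1/25.6 + 1/48.5 + 1/1.00 = 1.372 (units of 1/Ω).
Current divider: I(R2) = I_s · G_k/ΣG = 22.5 × (0.03906/1.372) = 22.5 × 0.02847 = 0.6405 A.

I ≈ 0.641 A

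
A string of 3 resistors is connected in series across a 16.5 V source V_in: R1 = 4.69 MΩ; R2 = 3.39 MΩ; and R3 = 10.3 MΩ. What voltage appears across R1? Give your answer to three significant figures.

V ≈ 4.21 V

Series total: ΣR = 4.69 + 3.39 + 10.3 = 18.38 MΩ.
By the voltage-divider rule, V = 16.5 × 4.690/18.38 = 4.210 V.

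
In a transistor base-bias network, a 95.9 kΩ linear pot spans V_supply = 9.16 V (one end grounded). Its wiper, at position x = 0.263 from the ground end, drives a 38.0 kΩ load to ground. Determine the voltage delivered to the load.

The pot divides into 70.68 kΩ above the wiper and 25.22 kΩ below.
Lower segment in parallel with the load: 25.22 ‖ 38.0 = 15.16 kΩ.
Loaded-divider output: V_out = 9.16 × 0.1766 = 1.618 V.

V_out ≈ 1.62 V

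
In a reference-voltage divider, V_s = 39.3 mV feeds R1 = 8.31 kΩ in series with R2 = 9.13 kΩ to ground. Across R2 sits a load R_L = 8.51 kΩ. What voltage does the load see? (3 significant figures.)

R2 ‖ R_L = (9.13 × 8.51)/(9.13 + 8.51) = 4.405 kΩ.
Voltage divider with the loaded lower leg: V_out = 39.3 × 4.405/(8.31 + 4.405) = 39.3 × 0.3464 = 13.61 mV.

V_out ≈ 13.6 mV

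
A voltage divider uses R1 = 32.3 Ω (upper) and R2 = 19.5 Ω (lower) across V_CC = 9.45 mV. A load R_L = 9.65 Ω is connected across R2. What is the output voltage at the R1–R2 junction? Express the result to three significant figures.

The load sits in parallel with R2, giving an effective lower resistance R2' = R2·R_L/(R2+R_L) = 6.455 Ω.
Now apply the divider: V_out = 9.45 × 0.1666 = 1.574 mV.

V_out ≈ 1.57 mV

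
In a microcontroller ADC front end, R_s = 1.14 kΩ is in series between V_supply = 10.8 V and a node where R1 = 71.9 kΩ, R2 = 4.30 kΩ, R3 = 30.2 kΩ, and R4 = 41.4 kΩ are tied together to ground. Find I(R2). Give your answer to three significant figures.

Equivalent of the parallel group: R_p = 3.292 kΩ.
V_A by voltage divider: V_A = 10.8 × 3.292/(1.14 + 3.292) = 8.022 V.
I(R2) = V_A / R2 = 8.022/4.30 = 1.866 mA.

I ≈ 1.87 mA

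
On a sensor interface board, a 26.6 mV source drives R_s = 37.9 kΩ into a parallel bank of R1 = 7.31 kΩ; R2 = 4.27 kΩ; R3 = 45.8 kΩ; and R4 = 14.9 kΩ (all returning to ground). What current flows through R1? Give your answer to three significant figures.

I ≈ 0.197 µA

Equivalent of the parallel group: R_p = 2.174 kΩ.
V_A = 26.6 × 2.174/40.07 = 1.443 mV.
Branch current I = V_A/R1 = 1.443/7.31 = 0.1974 µA.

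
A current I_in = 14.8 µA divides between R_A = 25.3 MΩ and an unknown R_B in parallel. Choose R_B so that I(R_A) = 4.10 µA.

R_B ≈ 9.69 MΩ

Two-branch current divider: I_A = I_in · R_B/(R_A + R_B).
4.10/14.8 = R_B/(R_A + R_B) → R_B = R_A · (0.2770)/(1 − 0.2770) = 25.3 × 0.3832 = 9.694 MΩ.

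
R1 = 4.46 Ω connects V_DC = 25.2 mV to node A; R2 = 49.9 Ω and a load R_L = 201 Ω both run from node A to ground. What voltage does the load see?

R2 ‖ R_L = (49.9 × 201)/(49.9 + 201) = 39.98 Ω.
Now apply the divider: V_out = 25.2 × 0.8996 = 22.67 mV.

V_out ≈ 22.7 mV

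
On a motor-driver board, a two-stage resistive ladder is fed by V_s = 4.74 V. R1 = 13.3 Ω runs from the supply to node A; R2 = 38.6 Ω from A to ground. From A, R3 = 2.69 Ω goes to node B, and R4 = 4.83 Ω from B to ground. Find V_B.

V_B ≈ 0.978 V

Node A sees R2 in parallel with the series input of stage 2, R3 + R4 = 7.520 Ω.
R2 ‖ (R3+R4) = 6.294 Ω.
First divider: V_A = V_s · 6.294/(13.3 + 6.294) = 1.523 V.
Stage 2 is unloaded, so V_B = V_A · R4/(R3+R4) = 1.523 × 4.83/7.520 = 0.9779 V.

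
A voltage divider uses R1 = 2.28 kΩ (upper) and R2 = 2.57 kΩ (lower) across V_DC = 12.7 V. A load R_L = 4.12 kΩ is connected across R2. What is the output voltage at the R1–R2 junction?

R2 ‖ R_L = (2.57 × 4.12)/(2.57 + 4.12) = 1.583 kΩ.
Voltage divider with the loaded lower leg: V_out = 12.7 × 1.583/(2.28 + 1.583) = 12.7 × 0.4097 = 5.204 V.
(Unloaded it would be 6.73 V; the load pulls it down.)

V_out ≈ 5.20 V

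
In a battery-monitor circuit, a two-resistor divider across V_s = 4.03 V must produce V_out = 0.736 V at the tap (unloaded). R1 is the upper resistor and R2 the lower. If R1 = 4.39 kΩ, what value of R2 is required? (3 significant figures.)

R2 ≈ 0.981 kΩ

The divider ratio is R2/(R1+R2) = 0.736/4.03 = 0.1826.
R2 = R1 · 0.1826/(1 − 0.1826) = 0.9809 kΩ.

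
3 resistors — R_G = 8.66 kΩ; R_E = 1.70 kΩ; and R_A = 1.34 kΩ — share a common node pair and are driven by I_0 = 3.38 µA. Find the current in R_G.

Conductances: ΣG = 1/8.66 + 1/1.70 + 1/1.34 = 1.450 (1/kΩ).
By the current-divider rule, I = I_0 · G_k/ΣG = 3.38 × 0.07964 = 0.2692 µA.

I ≈ 0.269 µA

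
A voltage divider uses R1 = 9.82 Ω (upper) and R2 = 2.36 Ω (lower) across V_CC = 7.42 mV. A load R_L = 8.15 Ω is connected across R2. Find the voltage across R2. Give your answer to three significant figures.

First combine the lower leg with the load: R2 ‖ R_L = 1.830 Ω.
Voltage divider with the loaded lower leg: V_out = 7.42 × 1.830/(9.82 + 1.830) = 7.42 × 0.1571 = 1.166 mV.

V_out ≈ 1.17 mV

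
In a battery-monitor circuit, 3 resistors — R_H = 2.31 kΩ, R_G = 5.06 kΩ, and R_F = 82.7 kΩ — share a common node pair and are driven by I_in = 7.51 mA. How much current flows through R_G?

Total conductance ΣG = 1/2.31 + 1/5.06 + 1/82.7 = 0.6426 (units of 1/kΩ).
By the current-divider rule, I = I_in · G_k/ΣG = 7.51 × 0.3075 = 2.310 mA.

I ≈ 2.31 mA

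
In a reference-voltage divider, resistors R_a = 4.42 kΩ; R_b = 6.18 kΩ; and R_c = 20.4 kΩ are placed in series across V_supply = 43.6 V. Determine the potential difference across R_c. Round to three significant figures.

Total series resistance ΣR = 4.42 + 6.18 + 20.4 = 31.00 kΩ.
By the voltage-divider rule, V = 43.6 × 20.40/31.00 = 28.69 V.

V ≈ 28.7 V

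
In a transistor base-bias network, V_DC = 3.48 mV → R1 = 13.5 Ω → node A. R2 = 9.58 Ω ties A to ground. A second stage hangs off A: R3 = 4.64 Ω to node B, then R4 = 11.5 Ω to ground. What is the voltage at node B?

Node A sees R2 in parallel with the series input of stage 2, R3 + R4 = 16.14 Ω.
Effective lower resistance at A: R2 ‖ 16.14 = 6.012 Ω.
So V_A = 3.48 × 0.3081 = 1.072 mV.
Stage 2 is unloaded, so V_B = V_A · R4/(R3+R4) = 1.072 × 11.5/16.14 = 0.7640 mV.

V_B ≈ 0.764 mV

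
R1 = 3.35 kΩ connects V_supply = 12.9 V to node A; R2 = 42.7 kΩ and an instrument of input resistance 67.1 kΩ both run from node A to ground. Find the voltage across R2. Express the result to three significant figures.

R2 ‖ R_L = (42.7 × 67.1)/(42.7 + 67.1) = 26.09 kΩ.
Then V_out = V_supply · R2'/(R1 + R2') = 12.9 × 26.09/29.44 = 11.43 V.

V_out ≈ 11.4 V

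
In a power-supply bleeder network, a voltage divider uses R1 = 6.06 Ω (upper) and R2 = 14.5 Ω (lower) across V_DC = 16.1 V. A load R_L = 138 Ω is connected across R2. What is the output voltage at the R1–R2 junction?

First combine the lower leg with the load: R2 ‖ R_L = 13.12 Ω.
Now apply the divider: V_out = 16.1 × 0.6841 = 11.01 V.

V_out ≈ 11.0 V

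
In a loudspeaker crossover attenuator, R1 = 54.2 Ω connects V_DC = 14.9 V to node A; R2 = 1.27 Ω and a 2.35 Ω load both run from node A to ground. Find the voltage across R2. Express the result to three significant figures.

R2 ‖ R_L = (1.27 × 2.35)/(1.27 + 2.35) = 0.8244 Ω.
Voltage divider with the loaded lower leg: V_out = 14.9 × 0.8244/(54.2 + 0.8244) = 14.9 × 0.01498 = 0.2233 V.

V_out ≈ 0.223 V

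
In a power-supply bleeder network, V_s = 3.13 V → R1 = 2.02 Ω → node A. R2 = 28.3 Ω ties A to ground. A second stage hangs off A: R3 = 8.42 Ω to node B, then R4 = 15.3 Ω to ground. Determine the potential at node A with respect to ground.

V_A ≈ 2.71 V

Node A sees R2 in parallel with the series input of stage 2, R3 + R4 = 23.72 Ω.
R2 ‖ (R3+R4) = 12.90 Ω.
V_A = 3.13 × 12.90/(2.02 + 12.90) = 2.706 V.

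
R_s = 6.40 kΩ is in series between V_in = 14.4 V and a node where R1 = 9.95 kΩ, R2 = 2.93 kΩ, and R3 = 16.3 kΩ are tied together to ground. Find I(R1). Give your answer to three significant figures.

Equivalent of the parallel group: R_p = 1.987 kΩ.
V_A by voltage divider: V_A = 14.4 × 1.987/(6.40 + 1.987) = 3.412 V.
Branch current I = V_A/R1 = 3.412/9.95 = 0.3429 mA.

I ≈ 0.343 mA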